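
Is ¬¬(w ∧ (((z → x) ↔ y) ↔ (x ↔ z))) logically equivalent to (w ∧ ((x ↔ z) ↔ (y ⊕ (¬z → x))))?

x  y  z  w  |  φ  ψ
0  0  0  0  |  0  0
0  0  0  1  |  0  0
0  0  1  0  |  0  0
0  0  1  1  |  0  0
0  1  0  0  |  0  0
0  1  0  1  |  1  1
0  1  1  0  |  0  0
0  1  1  1  |  1  1
1  0  0  0  |  0  0
1  0  0  1  |  1  0
1  0  1  0  |  0  0
1  0  1  1  |  0  1
1  1  0  0  |  0  0
1  1  0  1  |  0  1
1  1  1  0  |  0  0
1  1  1  1  |  1  0
The columns differ at x=1, y=0, z=0, w=1 (φ=1, ψ=0), so they are not equivalent.

not equivalent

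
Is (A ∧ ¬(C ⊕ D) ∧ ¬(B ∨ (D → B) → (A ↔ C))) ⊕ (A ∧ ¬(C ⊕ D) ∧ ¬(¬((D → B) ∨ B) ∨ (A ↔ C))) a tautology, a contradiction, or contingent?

A | B | C | D | φ
- | - | - | - | -
1 | 1 | 1 | 1 | 0
1 | 1 | 1 | 0 | 0
1 | 1 | 0 | 1 | 0
1 | 1 | 0 | 0 | 0
1 | 0 | 1 | 1 | 0
1 | 0 | 1 | 0 | 0
1 | 0 | 0 | 1 | 0
1 | 0 | 0 | 0 | 0
0 | 1 | 1 | 1 | 0
0 | 1 | 1 | 0 | 0
0 | 1 | 0 | 1 | 0
0 | 1 | 0 | 0 | 0
0 | 0 | 1 | 1 | 0
0 | 0 | 1 | 0 | 0
0 | 0 | 0 | 1 | 0
0 | 0 | 0 | 0 | 0
Every row is 0, so the formula is a contradiction.

contradiction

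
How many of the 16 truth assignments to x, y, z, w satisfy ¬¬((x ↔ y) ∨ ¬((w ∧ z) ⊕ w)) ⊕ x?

8

x | y | z | w | (x ↔ y) | (w ∧ z) | ((w ∧ z) ⊕ w) | ¬((w ∧ z) ⊕ w) | ((x ↔ y) ∨ ¬((w ∧ z) ⊕ w)) | ¬((x ↔ y) ∨ ¬((w ∧ z) ⊕ w)) | ¬¬((x ↔ y) ∨ ¬((w ∧ z) ⊕ w)) | φ
- | - | - | - | ------- | ------- | ------------- | -------------- | -------------------------- | --------------------------- | ---------------------------- | -
T | T | T | T |    T    |    T    |       F       |       T        |             T              |              F              |              T               | F
T | T | T | F |    T    |    F    |       F       |       T        |             T              |              F              |              T               | F
T | T | F | T |    T    |    F    |       T       |       F        |             T              |              F              |              T               | F
T | T | F | F |    T    |    F    |       F       |       T        |             T              |              F              |              T               | F
T | F | T | T |    F    |    T    |       F       |       T        |             T              |              F              |              T               | F
T | F | T | F |    F    |    F    |       F       |       T        |             T              |              F              |              T               | F
T | F | F | T |    F    |    F    |       T       |       F        |             F              |              T              |              F               | T
T | F | F | F |    F    |    F    |       F       |       T        |             T              |              F              |              T               | F
F | T | T | T |    F    |    T    |       F       |       T        |             T              |              F              |              T               | T
F | T | T | F |    F    |    F    |       F       |       T        |             T              |              F              |              T               | T
F | T | F | T |    F    |    F    |       T       |       F        |             F              |              T              |              F               | F
F | T | F | F |    F    |    F    |       F       |       T        |             T              |              F              |              T               | T
F | F | T | T |    T    |    T    |       F       |       T        |             T              |              F              |              T               | T
F | F | T | F |    T    |    F    |       F       |       T        |             T              |              F              |              T               | T
F | F | F | T |    T    |    F    |       T       |       F        |             T              |              F              |              T               | T
F | F | F | F |    T    |    F    |       F       |       T        |             T              |              F              |              T               | T
The formula is true on 8 of the 16 rows.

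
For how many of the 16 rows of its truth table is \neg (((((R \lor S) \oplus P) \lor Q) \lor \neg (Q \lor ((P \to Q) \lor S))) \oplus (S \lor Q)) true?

11

P  Q  R  S  |  φ
T  T  T  T  |  T
T  T  T  F  |  T
T  T  F  T  |  T
T  T  F  F  |  T
T  F  T  T  |  F
T  F  T  F  |  F
T  F  F  T  |  F
T  F  F  F  |  F
F  T  T  T  |  T
F  T  T  F  |  T
F  T  F  T  |  T
F  T  F  F  |  T
F  F  T  T  |  T
F  F  T  F  |  F
F  F  F  T  |  T
F  F  F  F  |  T
The formula is true on 11 of the 16 rows.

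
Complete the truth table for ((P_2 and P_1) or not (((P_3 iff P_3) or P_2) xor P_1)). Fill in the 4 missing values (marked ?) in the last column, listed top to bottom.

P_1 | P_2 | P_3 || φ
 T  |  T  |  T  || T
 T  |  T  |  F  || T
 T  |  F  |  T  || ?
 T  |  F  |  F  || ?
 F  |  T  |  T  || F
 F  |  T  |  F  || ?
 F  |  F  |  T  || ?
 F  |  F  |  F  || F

T, T, F, F

Row P_1=T, P_2=F, P_3=T: (P_2 and P_1) = F, not (((P_3 iff P_3) or P_2) xor P_1) = T, so the formula = T.
Row P_1=T, P_2=F, P_3=F: (P_2 and P_1) = F, not (((P_3 iff P_3) or P_2) xor P_1) = T, so the formula = T.
Row P_1=F, P_2=T, P_3=F: (P_2 and P_1) = F, not (((P_3 iff P_3) or P_2) xor P_1) = F, so the formula = F.
Row P_1=F, P_2=F, P_3=T: (P_2 and P_1) = F, not (((P_3 iff P_3) or P_2) xor P_1) = F, so the formula = F.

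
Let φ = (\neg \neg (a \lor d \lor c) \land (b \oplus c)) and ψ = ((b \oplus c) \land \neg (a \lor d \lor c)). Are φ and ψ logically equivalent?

not equivalent

a | b | c | d | φ | ψ
- | - | - | - | - | -
T | T | T | T | F | F
T | T | T | F | F | F
T | T | F | T | T | F
T | T | F | F | T | F
T | F | T | T | T | F
T | F | T | F | T | F
T | F | F | T | F | F
T | F | F | F | F | F
F | T | T | T | F | F
F | T | T | F | F | F
F | T | F | T | T | F
F | T | F | F | F | T
F | F | T | T | T | F
F | F | T | F | T | F
F | F | F | T | F | F
F | F | F | F | F | F
The columns differ at a=T, b=T, c=F, d=T (φ=T, ψ=F), so they are not equivalent.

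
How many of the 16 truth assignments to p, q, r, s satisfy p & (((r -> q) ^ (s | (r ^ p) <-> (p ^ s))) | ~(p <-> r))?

p  q  r  s  |  φ
T  T  T  T  |  T
T  T  T  F  |  T
T  T  F  T  |  T
T  T  F  F  |  T
T  F  T  T  |  F
T  F  T  F  |  F
T  F  F  T  |  T
T  F  F  F  |  T
F  T  T  T  |  F
F  T  T  F  |  F
F  T  F  T  |  F
F  T  F  F  |  F
F  F  T  T  |  F
F  F  T  F  |  F
F  F  F  T  |  F
F  F  F  F  |  F
The formula is true on 6 of the 16 rows.

6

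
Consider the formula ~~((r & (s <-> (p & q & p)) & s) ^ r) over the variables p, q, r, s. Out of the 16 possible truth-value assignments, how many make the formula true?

7

p | q | r | s || φ
1 | 1 | 1 | 1 || 0
1 | 1 | 1 | 0 || 1
1 | 1 | 0 | 1 || 0
1 | 1 | 0 | 0 || 0
1 | 0 | 1 | 1 || 1
1 | 0 | 1 | 0 || 1
1 | 0 | 0 | 1 || 0
1 | 0 | 0 | 0 || 0
0 | 1 | 1 | 1 || 1
0 | 1 | 1 | 0 || 1
0 | 1 | 0 | 1 || 0
0 | 1 | 0 | 0 || 0
0 | 0 | 1 | 1 || 1
0 | 0 | 1 | 0 || 1
0 | 0 | 0 | 1 || 0
0 | 0 | 0 | 0 || 0
The formula is true on 7 of the 16 rows.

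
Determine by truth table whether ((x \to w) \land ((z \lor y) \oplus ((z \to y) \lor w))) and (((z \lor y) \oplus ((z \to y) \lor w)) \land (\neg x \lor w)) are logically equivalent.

x | y | z | w || φ | ψ
1 | 1 | 1 | 1 || 0 | 0
1 | 1 | 1 | 0 || 0 | 0
1 | 1 | 0 | 1 || 0 | 0
1 | 1 | 0 | 0 || 0 | 0
1 | 0 | 1 | 1 || 0 | 0
1 | 0 | 1 | 0 || 0 | 0
1 | 0 | 0 | 1 || 1 | 1
1 | 0 | 0 | 0 || 0 | 0
0 | 1 | 1 | 1 || 0 | 0
0 | 1 | 1 | 0 || 0 | 0
0 | 1 | 0 | 1 || 0 | 0
0 | 1 | 0 | 0 || 0 | 0
0 | 0 | 1 | 1 || 0 | 0
0 | 0 | 1 | 0 || 1 | 1
0 | 0 | 0 | 1 || 1 | 1
0 | 0 | 0 | 0 || 1 | 1
The columns for φ and ψ agree on every row, so they are logically equivalent.

equivalent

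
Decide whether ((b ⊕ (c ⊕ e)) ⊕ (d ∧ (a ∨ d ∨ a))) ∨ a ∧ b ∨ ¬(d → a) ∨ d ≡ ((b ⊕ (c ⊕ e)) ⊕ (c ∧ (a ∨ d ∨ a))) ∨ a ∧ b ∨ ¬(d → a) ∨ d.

a | b | c | d | e | φ | ψ
- | - | - | - | - | - | -
0 | 0 | 0 | 0 | 0 | 0 | 0
0 | 0 | 0 | 0 | 1 | 1 | 1
0 | 0 | 0 | 1 | 0 | 1 | 1
0 | 0 | 0 | 1 | 1 | 1 | 1
0 | 0 | 1 | 0 | 0 | 1 | 1
0 | 0 | 1 | 0 | 1 | 0 | 0
0 | 0 | 1 | 1 | 0 | 1 | 1
0 | 0 | 1 | 1 | 1 | 1 | 1
0 | 1 | 0 | 0 | 0 | 1 | 1
0 | 1 | 0 | 0 | 1 | 0 | 0
0 | 1 | 0 | 1 | 0 | 1 | 1
0 | 1 | 0 | 1 | 1 | 1 | 1
0 | 1 | 1 | 0 | 0 | 0 | 0
0 | 1 | 1 | 0 | 1 | 1 | 1
0 | 1 | 1 | 1 | 0 | 1 | 1
0 | 1 | 1 | 1 | 1 | 1 | 1
1 | 0 | 0 | 0 | 0 | 0 | 0
1 | 0 | 0 | 0 | 1 | 1 | 1
1 | 0 | 0 | 1 | 0 | 1 | 1
1 | 0 | 0 | 1 | 1 | 1 | 1
1 | 0 | 1 | 0 | 0 | 1 | 0
1 | 0 | 1 | 0 | 1 | 0 | 1
1 | 0 | 1 | 1 | 0 | 1 | 1
1 | 0 | 1 | 1 | 1 | 1 | 1
1 | 1 | 0 | 0 | 0 | 1 | 1
1 | 1 | 0 | 0 | 1 | 1 | 1
1 | 1 | 0 | 1 | 0 | 1 | 1
1 | 1 | 0 | 1 | 1 | 1 | 1
1 | 1 | 1 | 0 | 0 | 1 | 1
1 | 1 | 1 | 0 | 1 | 1 | 1
1 | 1 | 1 | 1 | 0 | 1 | 1
1 | 1 | 1 | 1 | 1 | 1 | 1
The columns differ at a=1, b=0, c=1, d=0, e=0 (φ=1, ψ=0), so they are not equivalent.

not equivalent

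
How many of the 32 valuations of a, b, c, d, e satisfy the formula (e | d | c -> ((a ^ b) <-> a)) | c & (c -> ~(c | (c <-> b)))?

a | b | c | d | e || φ
0 | 0 | 0 | 0 | 0 || 1
0 | 0 | 0 | 0 | 1 || 1
0 | 0 | 0 | 1 | 0 || 1
0 | 0 | 0 | 1 | 1 || 1
0 | 0 | 1 | 0 | 0 || 1
0 | 0 | 1 | 0 | 1 || 1
0 | 0 | 1 | 1 | 0 || 1
0 | 0 | 1 | 1 | 1 || 1
0 | 1 | 0 | 0 | 0 || 1
0 | 1 | 0 | 0 | 1 || 0
0 | 1 | 0 | 1 | 0 || 0
0 | 1 | 0 | 1 | 1 || 0
0 | 1 | 1 | 0 | 0 || 0
0 | 1 | 1 | 0 | 1 || 0
0 | 1 | 1 | 1 | 0 || 0
0 | 1 | 1 | 1 | 1 || 0
1 | 0 | 0 | 0 | 0 || 1
1 | 0 | 0 | 0 | 1 || 1
1 | 0 | 0 | 1 | 0 || 1
1 | 0 | 0 | 1 | 1 || 1
1 | 0 | 1 | 0 | 0 || 1
1 | 0 | 1 | 0 | 1 || 1
1 | 0 | 1 | 1 | 0 || 1
1 | 0 | 1 | 1 | 1 || 1
1 | 1 | 0 | 0 | 0 || 1
1 | 1 | 0 | 0 | 1 || 0
1 | 1 | 0 | 1 | 0 || 0
1 | 1 | 0 | 1 | 1 || 0
1 | 1 | 1 | 0 | 0 || 0
1 | 1 | 1 | 0 | 1 || 0
1 | 1 | 1 | 1 | 0 || 0
1 | 1 | 1 | 1 | 1 || 0
The formula is true on 18 of the 32 rows.

18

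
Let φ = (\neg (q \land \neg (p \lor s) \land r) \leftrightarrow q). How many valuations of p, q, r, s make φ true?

7

p  q  r  s  |  (p \lor s)  \neg (p \lor s)  φ
0  0  0  0  |      0              1         0
0  0  0  1  |      1              0         0
0  0  1  0  |      0              1         0
0  0  1  1  |      1              0         0
0  1  0  0  |      0              1         1
0  1  0  1  |      1              0         1
0  1  1  0  |      0              1         0
0  1  1  1  |      1              0         1
1  0  0  0  |      1              0         0
1  0  0  1  |      1              0         0
1  0  1  0  |      1              0         0
1  0  1  1  |      1              0         0
1  1  0  0  |      1              0         1
1  1  0  1  |      1              0         1
1  1  1  0  |      1              0         1
1  1  1  1  |      1              0         1
The formula is true on 7 of the 16 rows.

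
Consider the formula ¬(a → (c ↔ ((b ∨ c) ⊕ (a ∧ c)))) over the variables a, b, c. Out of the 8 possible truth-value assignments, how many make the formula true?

3

  a   |   b   |   c   | (b ∨ c) | (a ∧ c) | ((b ∨ c) ⊕ (a ∧ c)) | (c ↔ ((b ∨ c) ⊕ (a ∧ c))) |   φ  
----- | ----- | ----- | ------- | ------- | ------------------- | ------------------------- | -----
False | False | False |  False  |  False  |        False        |            True           | False
False | False |  True |   True  |  False  |         True        |            True           | False
False |  True | False |   True  |  False  |         True        |           False           | False
False |  True |  True |   True  |  False  |         True        |            True           | False
 True | False | False |  False  |  False  |        False        |            True           | False
 True | False |  True |   True  |   True  |        False        |           False           |  True
 True |  True | False |   True  |  False  |         True        |           False           |  True
 True |  True |  True |   True  |   True  |        False        |           False           |  True
The formula is true on 3 of the 8 rows.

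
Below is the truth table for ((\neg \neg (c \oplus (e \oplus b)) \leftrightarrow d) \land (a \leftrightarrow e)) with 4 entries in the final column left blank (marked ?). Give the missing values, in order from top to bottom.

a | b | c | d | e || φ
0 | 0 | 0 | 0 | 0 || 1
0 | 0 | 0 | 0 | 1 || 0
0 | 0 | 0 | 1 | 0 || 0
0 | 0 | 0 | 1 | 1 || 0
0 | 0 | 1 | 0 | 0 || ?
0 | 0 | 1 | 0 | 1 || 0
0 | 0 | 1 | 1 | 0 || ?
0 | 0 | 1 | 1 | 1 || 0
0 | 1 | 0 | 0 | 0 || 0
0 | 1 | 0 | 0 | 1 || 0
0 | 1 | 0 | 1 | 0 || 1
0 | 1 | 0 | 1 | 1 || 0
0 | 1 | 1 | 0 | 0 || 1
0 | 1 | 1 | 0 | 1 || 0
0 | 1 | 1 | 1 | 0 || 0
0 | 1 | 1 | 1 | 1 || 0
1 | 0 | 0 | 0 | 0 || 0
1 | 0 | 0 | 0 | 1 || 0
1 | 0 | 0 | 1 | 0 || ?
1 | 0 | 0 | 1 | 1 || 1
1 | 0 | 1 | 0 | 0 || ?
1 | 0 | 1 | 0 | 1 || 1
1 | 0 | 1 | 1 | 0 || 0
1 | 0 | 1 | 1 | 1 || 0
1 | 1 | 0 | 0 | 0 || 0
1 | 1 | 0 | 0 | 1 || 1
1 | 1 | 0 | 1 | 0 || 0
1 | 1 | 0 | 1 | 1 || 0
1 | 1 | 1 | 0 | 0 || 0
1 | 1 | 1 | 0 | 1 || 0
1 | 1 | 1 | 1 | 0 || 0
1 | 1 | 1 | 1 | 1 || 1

Row a=0, b=0, c=1, d=0, e=0: (\neg \neg (c \oplus (e \oplus b)) \leftrightarrow d) = 0, (a \leftrightarrow e) = 1, so the formula = 0.
Row a=0, b=0, c=1, d=1, e=0: (\neg \neg (c \oplus (e \oplus b)) \leftrightarrow d) = 1, (a \leftrightarrow e) = 1, so the formula = 1.
Row a=1, b=0, c=0, d=1, e=0: (\neg \neg (c \oplus (e \oplus b)) \leftrightarrow d) = 0, (a \leftrightarrow e) = 0, so the formula = 0.
Row a=1, b=0, c=1, d=0, e=0: (\neg \neg (c \oplus (e \oplus b)) \leftrightarrow d) = 0, (a \leftrightarrow e) = 0, so the formula = 0.

0, 1, 0, 0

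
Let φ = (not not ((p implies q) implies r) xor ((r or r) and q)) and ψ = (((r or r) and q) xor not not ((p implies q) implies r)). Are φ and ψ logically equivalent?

equivalent

p | q | r || φ | ψ
T | T | T || F | F
T | T | F || F | F
T | F | T || T | T
T | F | F || T | T
F | T | T || F | F
F | T | F || F | F
F | F | T || T | T
F | F | F || F | F
The columns for φ and ψ agree on every row, so they are logically equivalent.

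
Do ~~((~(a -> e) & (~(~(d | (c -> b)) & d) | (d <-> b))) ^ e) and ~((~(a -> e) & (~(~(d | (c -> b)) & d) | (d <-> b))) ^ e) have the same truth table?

not equivalent

  a      b      c      d      e    |    φ      ψ  
False  False  False  False  False  |  False   True
False  False  False  False   True  |   True  False
False  False  False   True  False  |  False   True
False  False  False   True   True  |   True  False
False  False   True  False  False  |  False   True
False  False   True  False   True  |   True  False
False  False   True   True  False  |  False   True
False  False   True   True   True  |   True  False
False   True  False  False  False  |  False   True
False   True  False  False   True  |   True  False
False   True  False   True  False  |  False   True
False   True  False   True   True  |   True  False
False   True   True  False  False  |  False   True
False   True   True  False   True  |   True  False
False   True   True   True  False  |  False   True
False   True   True   True   True  |   True  False
 True  False  False  False  False  |   True  False
 True  False  False  False   True  |   True  False
 True  False  False   True  False  |   True  False
 True  False  False   True   True  |   True  False
 True  False   True  False  False  |   True  False
 True  False   True  False   True  |   True  False
 True  False   True   True  False  |   True  False
 True  False   True   True   True  |   True  False
 True   True  False  False  False  |   True  False
 True   True  False  False   True  |   True  False
 True   True  False   True  False  |   True  False
 True   True  False   True   True  |   True  False
 True   True   True  False  False  |   True  False
 True   True   True  False   True  |   True  False
 True   True   True   True  False  |   True  False
 True   True   True   True   True  |   True  False
The columns differ at a=False, b=False, c=False, d=False, e=False (φ=False, ψ=True), so they are not equivalent.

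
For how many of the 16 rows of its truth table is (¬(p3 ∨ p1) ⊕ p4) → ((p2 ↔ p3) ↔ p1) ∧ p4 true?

  p1  |   p2  |   p3  |   p4  ||   φ  
 True |  True |  True |  True ||  True
 True |  True |  True | False ||  True
 True |  True | False |  True || False
 True |  True | False | False ||  True
 True | False |  True |  True || False
 True | False |  True | False ||  True
 True | False | False |  True ||  True
 True | False | False | False ||  True
False |  True |  True |  True || False
False |  True |  True | False ||  True
False |  True | False |  True ||  True
False |  True | False | False || False
False | False |  True |  True ||  True
False | False |  True | False ||  True
False | False | False |  True ||  True
False | False | False | False || False
The formula is true on 11 of the 16 rows.

11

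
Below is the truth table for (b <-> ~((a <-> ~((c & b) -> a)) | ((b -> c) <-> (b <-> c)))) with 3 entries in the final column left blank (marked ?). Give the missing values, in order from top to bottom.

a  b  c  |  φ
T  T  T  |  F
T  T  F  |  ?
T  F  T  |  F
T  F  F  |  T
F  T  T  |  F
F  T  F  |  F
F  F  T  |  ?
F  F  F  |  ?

F, T, T

Row a=T, b=T, c=F: ~((a <-> ~((c & b) -> a)) | ((b -> c) <-> (b <-> c))) = F, so the formula = F.
Row a=F, b=F, c=T: ~((a <-> ~((c & b) -> a)) | ((b -> c) <-> (b <-> c))) = F, so the formula = T.
Row a=F, b=F, c=F: ~((a <-> ~((c & b) -> a)) | ((b -> c) <-> (b <-> c))) = F, so the formula = T.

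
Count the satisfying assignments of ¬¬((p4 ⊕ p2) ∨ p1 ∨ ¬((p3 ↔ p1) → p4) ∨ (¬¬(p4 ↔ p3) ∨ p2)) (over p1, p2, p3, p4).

p1 | p2 | p3 | p4 || (p4 ⊕ p2) | (p3 ↔ p1) | ((p3 ↔ p1) → p4) | ¬((p3 ↔ p1) → p4) | (p4 ↔ p3) | ¬(p4 ↔ p3) | ¬¬(p4 ↔ p3) | (¬¬(p4 ↔ p3) ∨ p2) | φ
1  | 1  | 1  | 1  ||     0     |     1     |        1         |         0         |     1     |     0      |      1      |         1          | 1
1  | 1  | 1  | 0  ||     1     |     1     |        0         |         1         |     0     |     1      |      0      |         1          | 1
1  | 1  | 0  | 1  ||     0     |     0     |        1         |         0         |     0     |     1      |      0      |         1          | 1
1  | 1  | 0  | 0  ||     1     |     0     |        1         |         0         |     1     |     0      |      1      |         1          | 1
1  | 0  | 1  | 1  ||     1     |     1     |        1         |         0         |     1     |     0      |      1      |         1          | 1
1  | 0  | 1  | 0  ||     0     |     1     |        0         |         1         |     0     |     1      |      0      |         0          | 1
1  | 0  | 0  | 1  ||     1     |     0     |        1         |         0         |     0     |     1      |      0      |         0          | 1
1  | 0  | 0  | 0  ||     0     |     0     |        1         |         0         |     1     |     0      |      1      |         1          | 1
0  | 1  | 1  | 1  ||     0     |     0     |        1         |         0         |     1     |     0      |      1      |         1          | 1
0  | 1  | 1  | 0  ||     1     |     0     |        1         |         0         |     0     |     1      |      0      |         1          | 1
0  | 1  | 0  | 1  ||     0     |     1     |        1         |         0         |     0     |     1      |      0      |         1          | 1
0  | 1  | 0  | 0  ||     1     |     1     |        0         |         1         |     1     |     0      |      1      |         1          | 1
0  | 0  | 1  | 1  ||     1     |     0     |        1         |         0         |     1     |     0      |      1      |         1          | 1
0  | 0  | 1  | 0  ||     0     |     0     |        1         |         0         |     0     |     1      |      0      |         0          | 0
0  | 0  | 0  | 1  ||     1     |     1     |        1         |         0         |     0     |     1      |      0      |         0          | 1
0  | 0  | 0  | 0  ||     0     |     1     |        0         |         1         |     1     |     0      |      1      |         1          | 1
The formula is true on 15 of the 16 rows.

15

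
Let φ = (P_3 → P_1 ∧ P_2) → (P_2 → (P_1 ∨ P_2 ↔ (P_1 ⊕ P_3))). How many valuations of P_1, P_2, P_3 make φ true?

6

P_1 | P_2 | P_3 || φ
 T  |  T  |  T  || F
 T  |  T  |  F  || T
 T  |  F  |  T  || T
 T  |  F  |  F  || T
 F  |  T  |  T  || T
 F  |  T  |  F  || F
 F  |  F  |  T  || T
 F  |  F  |  F  || T
The formula is true on 6 of the 8 rows.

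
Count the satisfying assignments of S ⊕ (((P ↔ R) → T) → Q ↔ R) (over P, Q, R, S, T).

P | Q | R | S | T | (S ⊕ ((((P ↔ R) → T) → Q) ↔ R))
- | - | - | - | - | -------------------------------
F | F | F | F | F |                F               
F | F | F | F | T |                T               
F | F | F | T | F |                T               
F | F | F | T | T |                F               
F | F | T | F | F |                F               
F | F | T | F | T |                F               
F | F | T | T | F |                T               
F | F | T | T | T |                T               
F | T | F | F | F |                F               
F | T | F | F | T |                F               
F | T | F | T | F |                T               
F | T | F | T | T |                T               
F | T | T | F | F |                T               
F | T | T | F | T |                T               
F | T | T | T | F |                F               
F | T | T | T | T |                F               
T | F | F | F | F |                T               
T | F | F | F | T |                T               
T | F | F | T | F |                F               
T | F | F | T | T |                F               
T | F | T | F | F |                T               
T | F | T | F | T |                F               
T | F | T | T | F |                F               
T | F | T | T | T |                T               
T | T | F | F | F |                F               
T | T | F | F | T |                F               
T | T | F | T | F |                T               
T | T | F | T | T |                T               
T | T | T | F | F |                T               
T | T | T | F | T |                T               
T | T | T | T | F |                F               
T | T | T | T | T |                F               
The formula is true on 16 of the 32 rows.

16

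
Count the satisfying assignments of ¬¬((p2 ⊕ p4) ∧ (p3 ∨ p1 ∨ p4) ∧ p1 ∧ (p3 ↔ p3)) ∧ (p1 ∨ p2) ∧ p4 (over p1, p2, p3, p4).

2

p1  p2  p3  p4  |  (p2 ⊕ p4)  (p3 ∨ p1 ∨ p4)  (p3 ↔ p3)  (p1 ∨ p2)  φ
0   0   0   0   |      0            0             1          0      0
0   0   0   1   |      1            1             1          0      0
0   0   1   0   |      0            1             1          0      0
0   0   1   1   |      1            1             1          0      0
0   1   0   0   |      1            0             1          1      0
0   1   0   1   |      0            1             1          1      0
0   1   1   0   |      1            1             1          1      0
0   1   1   1   |      0            1             1          1      0
1   0   0   0   |      0            1             1          1      0
1   0   0   1   |      1            1             1          1      1
1   0   1   0   |      0            1             1          1      0
1   0   1   1   |      1            1             1          1      1
1   1   0   0   |      1            1             1          1      0
1   1   0   1   |      0            1             1          1      0
1   1   1   0   |      1            1             1          1      0
1   1   1   1   |      0            1             1          1      0
The formula is true on 2 of the 16 rows.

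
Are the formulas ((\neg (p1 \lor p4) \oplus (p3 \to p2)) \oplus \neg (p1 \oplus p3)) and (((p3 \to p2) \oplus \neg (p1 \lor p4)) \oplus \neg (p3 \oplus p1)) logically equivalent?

p1 | p2 | p3 | p4 | φ | ψ
-- | -- | -- | -- | - | -
T  | T  | T  | T  | F | F
T  | T  | T  | F  | F | F
T  | T  | F  | T  | T | T
T  | T  | F  | F  | T | T
T  | F  | T  | T  | T | T
T  | F  | T  | F  | T | T
T  | F  | F  | T  | T | T
T  | F  | F  | F  | T | T
F  | T  | T  | T  | T | T
F  | T  | T  | F  | F | F
F  | T  | F  | T  | F | F
F  | T  | F  | F  | T | T
F  | F  | T  | T  | F | F
F  | F  | T  | F  | T | T
F  | F  | F  | T  | F | F
F  | F  | F  | F  | T | T
The columns for φ and ψ agree on every row, so they are logically equivalent.

equivalent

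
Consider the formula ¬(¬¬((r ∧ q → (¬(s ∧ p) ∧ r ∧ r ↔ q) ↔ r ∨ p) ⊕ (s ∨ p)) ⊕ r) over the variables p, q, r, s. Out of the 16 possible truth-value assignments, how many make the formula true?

9

p  q  r  s  |  (r ∧ q)  (s ∧ p)  ¬(s ∧ p)  (¬(s ∧ p) ∧ r ∧ r)  ((¬(s ∧ p) ∧ r ∧ r) ↔ q)  (r ∨ p)  (s ∨ p)  φ
1  1  1  1  |     1        1        0              0                      0                 1        1     1
1  1  1  0  |     1        0        1              1                      1                 1        1     0
1  1  0  1  |     0        1        0              0                      0                 1        1     1
1  1  0  0  |     0        0        1              0                      0                 1        1     1
1  0  1  1  |     0        1        0              0                      1                 1        1     0
1  0  1  0  |     0        0        1              1                      0                 1        1     0
1  0  0  1  |     0        1        0              0                      1                 1        1     1
1  0  0  0  |     0        0        1              0                      1                 1        1     1
0  1  1  1  |     1        0        1              1                      1                 1        1     0
0  1  1  0  |     1        0        1              1                      1                 1        0     1
0  1  0  1  |     0        0        1              0                      0                 0        1     0
0  1  0  0  |     0        0        1              0                      0                 0        0     1
0  0  1  1  |     0        0        1              1                      0                 1        1     0
0  0  1  0  |     0        0        1              1                      0                 1        0     1
0  0  0  1  |     0        0        1              0                      1                 0        1     0
0  0  0  0  |     0        0        1              0                      1                 0        0     1
The formula is true on 9 of the 16 rows.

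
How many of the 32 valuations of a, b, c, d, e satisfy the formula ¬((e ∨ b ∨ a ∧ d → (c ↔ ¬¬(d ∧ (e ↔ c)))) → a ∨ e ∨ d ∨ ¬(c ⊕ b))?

2

  a   |   b   |   c   |   d   |   e   ||   φ  
False | False | False | False | False || False
False | False | False | False |  True || False
False | False | False |  True | False || False
False | False | False |  True |  True || False
False | False |  True | False | False ||  True
False | False |  True | False |  True || False
False | False |  True |  True | False || False
False | False |  True |  True |  True || False
False |  True | False | False | False ||  True
False |  True | False | False |  True || False
False |  True | False |  True | False || False
False |  True | False |  True |  True || False
False |  True |  True | False | False || False
False |  True |  True | False |  True || False
False |  True |  True |  True | False || False
False |  True |  True |  True |  True || False
 True | False | False | False | False || False
 True | False | False | False |  True || False
 True | False | False |  True | False || False
 True | False | False |  True |  True || False
 True | False |  True | False | False || False
 True | False |  True | False |  True || False
 True | False |  True |  True | False || False
 True | False |  True |  True |  True || False
 True |  True | False | False | False || False
 True |  True | False | False |  True || False
 True |  True | False |  True | False || False
 True |  True | False |  True |  True || False
 True |  True |  True | False | False || False
 True |  True |  True | False |  True || False
 True |  True |  True |  True | False || False
 True |  True |  True |  True |  True || False
The formula is true on 2 of the 32 rows.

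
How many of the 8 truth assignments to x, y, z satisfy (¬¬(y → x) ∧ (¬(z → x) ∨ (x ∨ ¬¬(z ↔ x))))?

6

x | y | z || (y → x) | ¬(y → x) | ¬¬(y → x) | (z → x) | ¬(z → x) | (z ↔ x) | ¬(z ↔ x) | ¬¬(z ↔ x) | (x ∨ ¬¬(z ↔ x)) | (¬(z → x) ∨ (x ∨ ¬¬(z ↔ x))) | φ
F | F | F ||    T    |    F     |     T     |    T    |    F     |    T    |    F     |     T     |        T        |              T               | T
F | F | T ||    T    |    F     |     T     |    F    |    T     |    F    |    T     |     F     |        F        |              T               | T
F | T | F ||    F    |    T     |     F     |    T    |    F     |    T    |    F     |     T     |        T        |              T               | F
F | T | T ||    F    |    T     |     F     |    F    |    T     |    F    |    T     |     F     |        F        |              T               | F
T | F | F ||    T    |    F     |     T     |    T    |    F     |    F    |    T     |     F     |        T        |              T               | T
T | F | T ||    T    |    F     |     T     |    T    |    F     |    T    |    F     |     T     |        T        |              T               | T
T | T | F ||    T    |    F     |     T     |    T    |    F     |    F    |    T     |     F     |        T        |              T               | T
T | T | T ||    T    |    F     |     T     |    T    |    F     |    T    |    F     |     T     |        T        |              T               | T
The formula is true on 6 of the 8 rows.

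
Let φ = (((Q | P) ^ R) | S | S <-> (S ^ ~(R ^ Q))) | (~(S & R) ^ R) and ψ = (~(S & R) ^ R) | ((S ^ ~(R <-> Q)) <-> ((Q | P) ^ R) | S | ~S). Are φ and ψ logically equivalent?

P  Q  R  S  |  φ  ψ
1  1  1  1  |  1  1
1  1  1  0  |  0  0
1  1  0  1  |  1  1
1  1  0  0  |  1  1
1  0  1  1  |  1  1
1  0  1  0  |  1  1
1  0  0  1  |  1  1
1  0  0  0  |  1  1
0  1  1  1  |  1  1
0  1  1  0  |  0  0
0  1  0  1  |  1  1
0  1  0  0  |  1  1
0  0  1  1  |  1  1
0  0  1  0  |  0  1
0  0  0  1  |  1  1
0  0  0  0  |  1  1
The columns differ at P=0, Q=0, R=1, S=0 (φ=0, ψ=1), so they are not equivalent.

not equivalent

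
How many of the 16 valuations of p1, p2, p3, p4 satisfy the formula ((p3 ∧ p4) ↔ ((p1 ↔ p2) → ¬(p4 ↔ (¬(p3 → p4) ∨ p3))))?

p1  p2  p3  p4  |  φ
0   0   0   0   |  1
0   0   0   1   |  0
0   0   1   0   |  0
0   0   1   1   |  0
0   1   0   0   |  0
0   1   0   1   |  0
0   1   1   0   |  0
0   1   1   1   |  1
1   0   0   0   |  0
1   0   0   1   |  0
1   0   1   0   |  0
1   0   1   1   |  1
1   1   0   0   |  1
1   1   0   1   |  0
1   1   1   0   |  0
1   1   1   1   |  0
The formula is true on 4 of the 16 rows.

4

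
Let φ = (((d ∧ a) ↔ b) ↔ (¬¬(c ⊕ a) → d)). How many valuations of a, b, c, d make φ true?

a  b  c  d  |  (d ∧ a)  ((d ∧ a) ↔ b)  (c ⊕ a)  ¬(c ⊕ a)  ¬¬(c ⊕ a)  (¬¬(c ⊕ a) → d)  φ
0  0  0  0  |     0           1           0        1          0             1         1
0  0  0  1  |     0           1           0        1          0             1         1
0  0  1  0  |     0           1           1        0          1             0         0
0  0  1  1  |     0           1           1        0          1             1         1
0  1  0  0  |     0           0           0        1          0             1         0
0  1  0  1  |     0           0           0        1          0             1         0
0  1  1  0  |     0           0           1        0          1             0         1
0  1  1  1  |     0           0           1        0          1             1         0
1  0  0  0  |     0           1           1        0          1             0         0
1  0  0  1  |     1           0           1        0          1             1         0
1  0  1  0  |     0           1           0        1          0             1         1
1  0  1  1  |     1           0           0        1          0             1         0
1  1  0  0  |     0           0           1        0          1             0         1
1  1  0  1  |     1           1           1        0          1             1         1
1  1  1  0  |     0           0           0        1          0             1         0
1  1  1  1  |     1           1           0        1          0             1         1
The formula is true on 8 of the 16 rows.

8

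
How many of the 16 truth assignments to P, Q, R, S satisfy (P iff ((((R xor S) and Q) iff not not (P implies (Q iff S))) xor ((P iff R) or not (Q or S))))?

10

P | Q | R | S || φ
T | T | T | T || T
T | T | T | F || T
T | T | F | T || T
T | T | F | F || T
T | F | T | T || F
T | F | T | F || T
T | F | F | T || T
T | F | F | F || T
F | T | T | T || T
F | T | T | F || F
F | T | F | T || T
F | T | F | F || F
F | F | T | T || T
F | F | T | F || F
F | F | F | T || F
F | F | F | F || F
The formula is true on 10 of the 16 rows.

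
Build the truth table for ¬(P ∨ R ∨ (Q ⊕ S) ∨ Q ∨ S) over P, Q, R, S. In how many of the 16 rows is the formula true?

1

P  Q  R  S  |  ¬(P ∨ R ∨ (Q ⊕ S) ∨ (Q ∨ S))
1  1  1  1  |               0              
1  1  1  0  |               0              
1  1  0  1  |               0              
1  1  0  0  |               0              
1  0  1  1  |               0              
1  0  1  0  |               0              
1  0  0  1  |               0              
1  0  0  0  |               0              
0  1  1  1  |               0              
0  1  1  0  |               0              
0  1  0  1  |               0              
0  1  0  0  |               0              
0  0  1  1  |               0              
0  0  1  0  |               0              
0  0  0  1  |               0              
0  0  0  0  |               1              
The formula is true on 1 of the 16 rows.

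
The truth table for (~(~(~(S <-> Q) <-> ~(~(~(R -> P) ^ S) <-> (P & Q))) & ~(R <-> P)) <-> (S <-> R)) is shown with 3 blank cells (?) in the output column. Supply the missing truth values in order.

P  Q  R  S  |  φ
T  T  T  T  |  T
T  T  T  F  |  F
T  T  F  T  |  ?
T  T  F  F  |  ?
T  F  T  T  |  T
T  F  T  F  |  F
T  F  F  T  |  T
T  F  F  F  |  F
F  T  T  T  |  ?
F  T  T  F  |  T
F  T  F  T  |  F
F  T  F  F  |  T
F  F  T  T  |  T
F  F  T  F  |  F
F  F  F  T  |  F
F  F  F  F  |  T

T, F, F

Row P=T, Q=T, R=F, S=T: ~(~(~(S <-> Q) <-> ~(~(~(R -> P) ^ S) <-> (P & Q))) & ~(R <-> P)) = F, (S <-> R) = F, so the formula = T.
Row P=T, Q=T, R=F, S=F: ~(~(~(S <-> Q) <-> ~(~(~(R -> P) ^ S) <-> (P & Q))) & ~(R <-> P)) = F, (S <-> R) = T, so the formula = F.
Row P=F, Q=T, R=T, S=T: ~(~(~(S <-> Q) <-> ~(~(~(R -> P) ^ S) <-> (P & Q))) & ~(R <-> P)) = F, (S <-> R) = T, so the formula = F.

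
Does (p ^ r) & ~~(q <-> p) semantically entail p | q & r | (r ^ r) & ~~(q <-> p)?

no

p | q | r | φ | ψ
- | - | - | - | -
T | T | T | F | T
T | T | F | T | T
T | F | T | F | T
T | F | F | F | T
F | T | T | F | T
F | T | F | F | F
F | F | T | T | F
F | F | F | F | F
At p=F, q=F, r=T we have φ true but ψ false, so φ does not entail ψ.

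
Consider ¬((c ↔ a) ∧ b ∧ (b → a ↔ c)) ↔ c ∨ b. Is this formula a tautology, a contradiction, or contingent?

a | b | c || φ
F | F | F || F
F | F | T || T
F | T | F || F
F | T | T || T
T | F | F || F
T | F | T || T
T | T | F || T
T | T | T || F
4 of 8 rows are T, so the formula is contingent.

contingent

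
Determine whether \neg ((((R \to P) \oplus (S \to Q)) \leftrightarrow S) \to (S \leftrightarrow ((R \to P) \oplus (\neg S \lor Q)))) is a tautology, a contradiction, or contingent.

contradiction

P | Q | R | S || (R \to P) | (S \to Q) | ((R \to P) \oplus (S \to Q)) | \neg S | (\neg S \lor Q) | φ
T | T | T | T ||     T     |     T     |              F               |   F    |        T        | F
T | T | T | F ||     T     |     T     |              F               |   T    |        T        | F
T | T | F | T ||     T     |     T     |              F               |   F    |        T        | F
T | T | F | F ||     T     |     T     |              F               |   T    |        T        | F
T | F | T | T ||     T     |     F     |              T               |   F    |        F        | F
T | F | T | F ||     T     |     T     |              F               |   T    |        T        | F
T | F | F | T ||     T     |     F     |              T               |   F    |        F        | F
T | F | F | F ||     T     |     T     |              F               |   T    |        T        | F
F | T | T | T ||     F     |     T     |              T               |   F    |        T        | F
F | T | T | F ||     F     |     T     |              T               |   T    |        T        | F
F | T | F | T ||     T     |     T     |              F               |   F    |        T        | F
F | T | F | F ||     T     |     T     |              F               |   T    |        T        | F
F | F | T | T ||     F     |     F     |              F               |   F    |        F        | F
F | F | T | F ||     F     |     T     |              T               |   T    |        T        | F
F | F | F | T ||     T     |     F     |              T               |   F    |        F        | F
F | F | F | F ||     T     |     T     |              F               |   T    |        T        | F
Every row is F, so the formula is a contradiction.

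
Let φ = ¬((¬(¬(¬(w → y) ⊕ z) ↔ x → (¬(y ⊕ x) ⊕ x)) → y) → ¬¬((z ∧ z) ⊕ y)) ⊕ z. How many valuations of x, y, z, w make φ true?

x  y  z  w  |  φ
0  0  0  0  |  1
0  0  0  1  |  0
0  0  1  0  |  1
0  0  1  1  |  1
0  1  0  0  |  0
0  1  0  1  |  0
0  1  1  0  |  0
0  1  1  1  |  0
1  0  0  0  |  1
1  0  0  1  |  0
1  0  1  0  |  1
1  0  1  1  |  1
1  1  0  0  |  0
1  1  0  1  |  0
1  1  1  0  |  0
1  1  1  1  |  0
The formula is true on 6 of the 16 rows.

6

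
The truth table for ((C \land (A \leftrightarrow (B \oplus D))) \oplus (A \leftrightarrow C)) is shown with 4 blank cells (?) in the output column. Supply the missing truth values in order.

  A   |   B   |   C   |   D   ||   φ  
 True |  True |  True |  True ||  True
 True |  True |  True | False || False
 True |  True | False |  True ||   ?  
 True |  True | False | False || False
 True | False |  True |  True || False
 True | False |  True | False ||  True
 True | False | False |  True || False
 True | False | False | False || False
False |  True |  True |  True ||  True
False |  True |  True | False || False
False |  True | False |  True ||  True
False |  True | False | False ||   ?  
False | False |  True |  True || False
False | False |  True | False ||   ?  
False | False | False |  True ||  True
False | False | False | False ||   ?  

False, True, True, True

Row A=True, B=True, C=False, D=True: (C \land (A \leftrightarrow (B \oplus D))) = False, (A \leftrightarrow C) = False, so the formula = False.
Row A=False, B=True, C=False, D=False: (C \land (A \leftrightarrow (B \oplus D))) = False, (A \leftrightarrow C) = True, so the formula = True.
Row A=False, B=False, C=True, D=False: (C \land (A \leftrightarrow (B \oplus D))) = True, (A \leftrightarrow C) = False, so the formula = True.
Row A=False, B=False, C=False, D=False: (C \land (A \leftrightarrow (B \oplus D))) = False, (A \leftrightarrow C) = True, so the formula = True.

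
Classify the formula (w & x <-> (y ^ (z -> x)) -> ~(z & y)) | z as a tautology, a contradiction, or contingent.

x  y  z  w  |  (w & x)  (z -> x)  (y ^ (z -> x))  (z & y)  ~(z & y)  ((y ^ (z -> x)) -> ~(z & y))  φ
0  0  0  0  |     0        1            1            0        1                   1                0
0  0  0  1  |     0        1            1            0        1                   1                0
0  0  1  0  |     0        0            0            0        1                   1                1
0  0  1  1  |     0        0            0            0        1                   1                1
0  1  0  0  |     0        1            0            0        1                   1                0
0  1  0  1  |     0        1            0            0        1                   1                0
0  1  1  0  |     0        0            1            1        0                   0                1
0  1  1  1  |     0        0            1            1        0                   0                1
1  0  0  0  |     0        1            1            0        1                   1                0
1  0  0  1  |     1        1            1            0        1                   1                1
1  0  1  0  |     0        1            1            0        1                   1                1
1  0  1  1  |     1        1            1            0        1                   1                1
1  1  0  0  |     0        1            0            0        1                   1                0
1  1  0  1  |     1        1            0            0        1                   1                1
1  1  1  0  |     0        1            0            1        0                   1                1
1  1  1  1  |     1        1            0            1        0                   1                1
10 of 16 rows are 1, so the formula is contingent.

contingent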